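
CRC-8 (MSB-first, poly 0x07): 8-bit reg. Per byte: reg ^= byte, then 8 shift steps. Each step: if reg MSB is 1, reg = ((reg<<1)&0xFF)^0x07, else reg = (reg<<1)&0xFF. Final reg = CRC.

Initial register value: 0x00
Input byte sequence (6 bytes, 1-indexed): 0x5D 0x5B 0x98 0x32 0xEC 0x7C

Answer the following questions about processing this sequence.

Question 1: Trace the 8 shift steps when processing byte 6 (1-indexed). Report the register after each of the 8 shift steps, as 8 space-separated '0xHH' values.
After byte 1 (0x5D): reg=0x94
After byte 2 (0x5B): reg=0x63
After byte 3 (0x98): reg=0xEF
After byte 4 (0x32): reg=0x1D
After byte 5 (0xEC): reg=0xD9
Register before byte 6: 0xD9
After XOR with byte 0x7C: 0xA5

Answer: 0x4D 0x9A 0x33 0x66 0xCC 0x9F 0x39 0x72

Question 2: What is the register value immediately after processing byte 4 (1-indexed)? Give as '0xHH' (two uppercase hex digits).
After byte 1 (0x5D): reg=0x94
After byte 2 (0x5B): reg=0x63
After byte 3 (0x98): reg=0xEF
After byte 4 (0x32): reg=0x1D

Answer: 0x1D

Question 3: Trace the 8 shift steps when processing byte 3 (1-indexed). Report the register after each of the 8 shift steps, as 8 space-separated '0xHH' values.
After byte 1 (0x5D): reg=0x94
After byte 2 (0x5B): reg=0x63
Register before byte 3: 0x63
After XOR with byte 0x98: 0xFB

Answer: 0xF1 0xE5 0xCD 0x9D 0x3D 0x7A 0xF4 0xEF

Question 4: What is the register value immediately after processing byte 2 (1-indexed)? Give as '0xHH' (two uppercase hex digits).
Answer: 0x63

Derivation:
After byte 1 (0x5D): reg=0x94
After byte 2 (0x5B): reg=0x63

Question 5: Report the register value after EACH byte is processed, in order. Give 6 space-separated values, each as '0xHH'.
0x94 0x63 0xEF 0x1D 0xD9 0x72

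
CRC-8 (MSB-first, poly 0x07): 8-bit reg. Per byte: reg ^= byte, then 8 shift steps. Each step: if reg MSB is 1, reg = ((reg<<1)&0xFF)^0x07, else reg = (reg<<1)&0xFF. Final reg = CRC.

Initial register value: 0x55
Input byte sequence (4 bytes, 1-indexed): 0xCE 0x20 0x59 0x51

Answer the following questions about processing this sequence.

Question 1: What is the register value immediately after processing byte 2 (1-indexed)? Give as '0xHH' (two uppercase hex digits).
Answer: 0x96

Derivation:
After byte 1 (0xCE): reg=0xC8
After byte 2 (0x20): reg=0x96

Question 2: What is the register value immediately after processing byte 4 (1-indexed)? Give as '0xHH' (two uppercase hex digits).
Answer: 0x9E

Derivation:
After byte 1 (0xCE): reg=0xC8
After byte 2 (0x20): reg=0x96
After byte 3 (0x59): reg=0x63
After byte 4 (0x51): reg=0x9E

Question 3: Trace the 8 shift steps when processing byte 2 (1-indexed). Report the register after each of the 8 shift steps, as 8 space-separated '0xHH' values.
After byte 1 (0xCE): reg=0xC8
Register before byte 2: 0xC8
After XOR with byte 0x20: 0xE8

Answer: 0xD7 0xA9 0x55 0xAA 0x53 0xA6 0x4B 0x96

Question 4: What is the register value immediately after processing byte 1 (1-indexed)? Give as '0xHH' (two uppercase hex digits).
After byte 1 (0xCE): reg=0xC8

Answer: 0xC8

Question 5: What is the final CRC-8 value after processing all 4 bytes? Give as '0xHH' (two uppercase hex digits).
Answer: 0x9E

Derivation:
After byte 1 (0xCE): reg=0xC8
After byte 2 (0x20): reg=0x96
After byte 3 (0x59): reg=0x63
After byte 4 (0x51): reg=0x9E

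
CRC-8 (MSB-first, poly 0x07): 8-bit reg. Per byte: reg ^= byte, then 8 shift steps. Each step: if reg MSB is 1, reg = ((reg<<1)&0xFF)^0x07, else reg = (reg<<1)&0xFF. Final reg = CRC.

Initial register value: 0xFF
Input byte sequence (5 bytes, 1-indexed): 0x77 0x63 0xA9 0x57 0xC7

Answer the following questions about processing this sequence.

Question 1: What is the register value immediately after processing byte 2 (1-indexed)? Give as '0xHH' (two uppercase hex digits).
Answer: 0x30

Derivation:
After byte 1 (0x77): reg=0xB1
After byte 2 (0x63): reg=0x30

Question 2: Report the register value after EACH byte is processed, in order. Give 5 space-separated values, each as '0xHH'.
0xB1 0x30 0xC6 0xFE 0xAF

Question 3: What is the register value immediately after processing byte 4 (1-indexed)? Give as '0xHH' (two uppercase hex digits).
After byte 1 (0x77): reg=0xB1
After byte 2 (0x63): reg=0x30
After byte 3 (0xA9): reg=0xC6
After byte 4 (0x57): reg=0xFE

Answer: 0xFE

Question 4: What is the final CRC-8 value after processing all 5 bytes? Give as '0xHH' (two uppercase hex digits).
Answer: 0xAF

Derivation:
After byte 1 (0x77): reg=0xB1
After byte 2 (0x63): reg=0x30
After byte 3 (0xA9): reg=0xC6
After byte 4 (0x57): reg=0xFE
After byte 5 (0xC7): reg=0xAF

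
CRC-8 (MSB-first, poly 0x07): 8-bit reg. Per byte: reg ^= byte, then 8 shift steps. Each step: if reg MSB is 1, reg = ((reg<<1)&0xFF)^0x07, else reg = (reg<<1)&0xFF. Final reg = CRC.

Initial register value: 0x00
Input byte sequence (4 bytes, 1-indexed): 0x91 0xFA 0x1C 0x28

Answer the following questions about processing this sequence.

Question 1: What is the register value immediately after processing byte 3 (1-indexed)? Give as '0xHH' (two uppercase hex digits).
Answer: 0x00

Derivation:
After byte 1 (0x91): reg=0xFE
After byte 2 (0xFA): reg=0x1C
After byte 3 (0x1C): reg=0x00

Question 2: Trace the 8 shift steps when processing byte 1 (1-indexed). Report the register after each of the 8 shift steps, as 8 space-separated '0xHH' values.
Register before byte 1: 0x00
After XOR with byte 0x91: 0x91

Answer: 0x25 0x4A 0x94 0x2F 0x5E 0xBC 0x7F 0xFE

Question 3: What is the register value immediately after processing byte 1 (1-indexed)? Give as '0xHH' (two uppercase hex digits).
Answer: 0xFE

Derivation:
After byte 1 (0x91): reg=0xFE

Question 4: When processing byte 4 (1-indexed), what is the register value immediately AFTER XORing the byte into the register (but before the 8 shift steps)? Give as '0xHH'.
Answer: 0x28

Derivation:
Register before byte 4: 0x00
Byte 4: 0x28
0x00 XOR 0x28 = 0x28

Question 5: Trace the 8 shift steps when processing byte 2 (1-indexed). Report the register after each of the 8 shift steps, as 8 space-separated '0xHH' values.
Answer: 0x08 0x10 0x20 0x40 0x80 0x07 0x0E 0x1C

Derivation:
After byte 1 (0x91): reg=0xFE
Register before byte 2: 0xFE
After XOR with byte 0xFA: 0x04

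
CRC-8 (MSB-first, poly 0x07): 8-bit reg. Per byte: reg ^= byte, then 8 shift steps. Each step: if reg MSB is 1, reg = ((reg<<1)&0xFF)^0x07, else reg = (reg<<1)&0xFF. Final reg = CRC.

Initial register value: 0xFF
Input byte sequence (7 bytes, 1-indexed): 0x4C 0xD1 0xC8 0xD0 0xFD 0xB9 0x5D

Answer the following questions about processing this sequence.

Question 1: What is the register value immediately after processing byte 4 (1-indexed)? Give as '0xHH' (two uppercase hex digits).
After byte 1 (0x4C): reg=0x10
After byte 2 (0xD1): reg=0x49
After byte 3 (0xC8): reg=0x8E
After byte 4 (0xD0): reg=0x9D

Answer: 0x9D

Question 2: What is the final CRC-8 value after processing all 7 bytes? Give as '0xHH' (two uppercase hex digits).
Answer: 0xA3

Derivation:
After byte 1 (0x4C): reg=0x10
After byte 2 (0xD1): reg=0x49
After byte 3 (0xC8): reg=0x8E
After byte 4 (0xD0): reg=0x9D
After byte 5 (0xFD): reg=0x27
After byte 6 (0xB9): reg=0xD3
After byte 7 (0x5D): reg=0xA3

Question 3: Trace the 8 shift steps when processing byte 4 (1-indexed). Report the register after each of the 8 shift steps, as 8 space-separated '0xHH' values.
Answer: 0xBC 0x7F 0xFE 0xFB 0xF1 0xE5 0xCD 0x9D

Derivation:
After byte 1 (0x4C): reg=0x10
After byte 2 (0xD1): reg=0x49
After byte 3 (0xC8): reg=0x8E
Register before byte 4: 0x8E
After XOR with byte 0xD0: 0x5E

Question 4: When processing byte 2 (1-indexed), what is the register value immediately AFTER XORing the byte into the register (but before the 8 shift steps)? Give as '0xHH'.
Register before byte 2: 0x10
Byte 2: 0xD1
0x10 XOR 0xD1 = 0xC1

Answer: 0xC1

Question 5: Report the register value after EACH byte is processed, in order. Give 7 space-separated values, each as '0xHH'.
0x10 0x49 0x8E 0x9D 0x27 0xD3 0xA3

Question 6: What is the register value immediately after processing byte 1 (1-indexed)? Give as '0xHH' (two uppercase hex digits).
After byte 1 (0x4C): reg=0x10

Answer: 0x10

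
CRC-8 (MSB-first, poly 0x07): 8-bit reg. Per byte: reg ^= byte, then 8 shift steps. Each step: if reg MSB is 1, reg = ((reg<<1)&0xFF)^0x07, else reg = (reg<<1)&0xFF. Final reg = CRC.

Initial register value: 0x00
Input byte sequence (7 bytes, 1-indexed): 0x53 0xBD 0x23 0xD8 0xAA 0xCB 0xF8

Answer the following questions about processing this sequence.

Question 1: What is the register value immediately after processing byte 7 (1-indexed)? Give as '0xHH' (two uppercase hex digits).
Answer: 0x97

Derivation:
After byte 1 (0x53): reg=0xBE
After byte 2 (0xBD): reg=0x09
After byte 3 (0x23): reg=0xD6
After byte 4 (0xD8): reg=0x2A
After byte 5 (0xAA): reg=0x89
After byte 6 (0xCB): reg=0xC9
After byte 7 (0xF8): reg=0x97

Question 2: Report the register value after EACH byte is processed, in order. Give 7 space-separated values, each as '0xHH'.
0xBE 0x09 0xD6 0x2A 0x89 0xC9 0x97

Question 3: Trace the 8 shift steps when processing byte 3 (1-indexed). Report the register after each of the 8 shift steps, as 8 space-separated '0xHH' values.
Answer: 0x54 0xA8 0x57 0xAE 0x5B 0xB6 0x6B 0xD6

Derivation:
After byte 1 (0x53): reg=0xBE
After byte 2 (0xBD): reg=0x09
Register before byte 3: 0x09
After XOR with byte 0x23: 0x2A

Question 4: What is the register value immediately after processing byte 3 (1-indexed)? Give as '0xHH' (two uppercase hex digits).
After byte 1 (0x53): reg=0xBE
After byte 2 (0xBD): reg=0x09
After byte 3 (0x23): reg=0xD6

Answer: 0xD6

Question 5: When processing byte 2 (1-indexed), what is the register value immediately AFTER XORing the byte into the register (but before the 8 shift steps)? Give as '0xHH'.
Answer: 0x03

Derivation:
Register before byte 2: 0xBE
Byte 2: 0xBD
0xBE XOR 0xBD = 0x03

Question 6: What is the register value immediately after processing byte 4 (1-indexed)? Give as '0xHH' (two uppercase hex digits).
Answer: 0x2A

Derivation:
After byte 1 (0x53): reg=0xBE
After byte 2 (0xBD): reg=0x09
After byte 3 (0x23): reg=0xD6
After byte 4 (0xD8): reg=0x2A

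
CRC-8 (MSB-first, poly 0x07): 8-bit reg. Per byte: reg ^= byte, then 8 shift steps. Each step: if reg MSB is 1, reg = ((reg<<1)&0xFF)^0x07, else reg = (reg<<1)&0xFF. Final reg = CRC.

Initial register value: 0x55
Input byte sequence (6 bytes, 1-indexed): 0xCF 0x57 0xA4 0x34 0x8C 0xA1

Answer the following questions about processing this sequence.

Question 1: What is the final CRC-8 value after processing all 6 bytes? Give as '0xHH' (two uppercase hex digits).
After byte 1 (0xCF): reg=0xCF
After byte 2 (0x57): reg=0xC1
After byte 3 (0xA4): reg=0x3C
After byte 4 (0x34): reg=0x38
After byte 5 (0x8C): reg=0x05
After byte 6 (0xA1): reg=0x75

Answer: 0x75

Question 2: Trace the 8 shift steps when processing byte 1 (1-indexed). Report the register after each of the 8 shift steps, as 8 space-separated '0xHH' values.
Answer: 0x33 0x66 0xCC 0x9F 0x39 0x72 0xE4 0xCF

Derivation:
Register before byte 1: 0x55
After XOR with byte 0xCF: 0x9A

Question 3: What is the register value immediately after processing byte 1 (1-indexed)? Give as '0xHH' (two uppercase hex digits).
After byte 1 (0xCF): reg=0xCF

Answer: 0xCF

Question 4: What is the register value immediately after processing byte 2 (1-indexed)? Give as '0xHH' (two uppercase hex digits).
After byte 1 (0xCF): reg=0xCF
After byte 2 (0x57): reg=0xC1

Answer: 0xC1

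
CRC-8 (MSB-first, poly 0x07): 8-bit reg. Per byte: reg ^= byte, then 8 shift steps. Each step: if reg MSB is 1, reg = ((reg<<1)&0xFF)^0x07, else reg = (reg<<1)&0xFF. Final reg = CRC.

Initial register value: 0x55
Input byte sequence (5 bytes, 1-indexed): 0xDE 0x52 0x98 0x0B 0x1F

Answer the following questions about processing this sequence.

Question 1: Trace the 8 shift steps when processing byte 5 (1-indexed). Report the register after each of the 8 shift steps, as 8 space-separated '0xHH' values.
Answer: 0x5C 0xB8 0x77 0xEE 0xDB 0xB1 0x65 0xCA

Derivation:
After byte 1 (0xDE): reg=0xB8
After byte 2 (0x52): reg=0x98
After byte 3 (0x98): reg=0x00
After byte 4 (0x0B): reg=0x31
Register before byte 5: 0x31
After XOR with byte 0x1F: 0x2E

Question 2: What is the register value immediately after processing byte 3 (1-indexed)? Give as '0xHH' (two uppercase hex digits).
Answer: 0x00

Derivation:
After byte 1 (0xDE): reg=0xB8
After byte 2 (0x52): reg=0x98
After byte 3 (0x98): reg=0x00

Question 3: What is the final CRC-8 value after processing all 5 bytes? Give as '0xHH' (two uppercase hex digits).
Answer: 0xCA

Derivation:
After byte 1 (0xDE): reg=0xB8
After byte 2 (0x52): reg=0x98
After byte 3 (0x98): reg=0x00
After byte 4 (0x0B): reg=0x31
After byte 5 (0x1F): reg=0xCA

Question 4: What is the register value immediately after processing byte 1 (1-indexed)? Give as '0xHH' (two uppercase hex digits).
After byte 1 (0xDE): reg=0xB8

Answer: 0xB8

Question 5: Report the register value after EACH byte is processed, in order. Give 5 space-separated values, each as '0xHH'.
0xB8 0x98 0x00 0x31 0xCA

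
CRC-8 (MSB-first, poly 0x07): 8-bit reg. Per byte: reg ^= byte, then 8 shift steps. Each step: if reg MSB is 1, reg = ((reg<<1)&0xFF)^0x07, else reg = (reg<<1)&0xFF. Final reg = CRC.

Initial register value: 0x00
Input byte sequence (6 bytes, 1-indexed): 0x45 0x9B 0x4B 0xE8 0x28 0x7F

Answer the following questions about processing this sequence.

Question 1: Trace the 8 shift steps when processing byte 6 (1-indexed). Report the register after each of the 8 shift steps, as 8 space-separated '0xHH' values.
Answer: 0xB9 0x75 0xEA 0xD3 0xA1 0x45 0x8A 0x13

Derivation:
After byte 1 (0x45): reg=0xDC
After byte 2 (0x9B): reg=0xD2
After byte 3 (0x4B): reg=0xC6
After byte 4 (0xE8): reg=0xCA
After byte 5 (0x28): reg=0xA0
Register before byte 6: 0xA0
After XOR with byte 0x7F: 0xDF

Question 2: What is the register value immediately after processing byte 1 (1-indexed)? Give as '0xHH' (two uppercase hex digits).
Answer: 0xDC

Derivation:
After byte 1 (0x45): reg=0xDC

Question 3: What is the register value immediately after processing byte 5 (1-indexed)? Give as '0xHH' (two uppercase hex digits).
Answer: 0xA0

Derivation:
After byte 1 (0x45): reg=0xDC
After byte 2 (0x9B): reg=0xD2
After byte 3 (0x4B): reg=0xC6
After byte 4 (0xE8): reg=0xCA
After byte 5 (0x28): reg=0xA0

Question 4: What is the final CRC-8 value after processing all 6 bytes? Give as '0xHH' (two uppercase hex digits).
After byte 1 (0x45): reg=0xDC
After byte 2 (0x9B): reg=0xD2
After byte 3 (0x4B): reg=0xC6
After byte 4 (0xE8): reg=0xCA
After byte 5 (0x28): reg=0xA0
After byte 6 (0x7F): reg=0x13

Answer: 0x13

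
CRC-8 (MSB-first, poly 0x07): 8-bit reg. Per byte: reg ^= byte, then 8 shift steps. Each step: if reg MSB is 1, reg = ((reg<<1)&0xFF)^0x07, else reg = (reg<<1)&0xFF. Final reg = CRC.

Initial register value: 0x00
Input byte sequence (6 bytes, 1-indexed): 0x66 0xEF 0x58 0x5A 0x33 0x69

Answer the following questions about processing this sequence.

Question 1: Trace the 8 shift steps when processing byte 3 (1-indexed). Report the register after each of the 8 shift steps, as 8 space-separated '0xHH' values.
Answer: 0xA0 0x47 0x8E 0x1B 0x36 0x6C 0xD8 0xB7

Derivation:
After byte 1 (0x66): reg=0x35
After byte 2 (0xEF): reg=0x08
Register before byte 3: 0x08
After XOR with byte 0x58: 0x50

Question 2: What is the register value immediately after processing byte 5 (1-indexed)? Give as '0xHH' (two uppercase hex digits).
Answer: 0x33

Derivation:
After byte 1 (0x66): reg=0x35
After byte 2 (0xEF): reg=0x08
After byte 3 (0x58): reg=0xB7
After byte 4 (0x5A): reg=0x8D
After byte 5 (0x33): reg=0x33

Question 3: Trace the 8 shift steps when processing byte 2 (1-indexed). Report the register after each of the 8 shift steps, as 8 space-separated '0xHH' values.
After byte 1 (0x66): reg=0x35
Register before byte 2: 0x35
After XOR with byte 0xEF: 0xDA

Answer: 0xB3 0x61 0xC2 0x83 0x01 0x02 0x04 0x08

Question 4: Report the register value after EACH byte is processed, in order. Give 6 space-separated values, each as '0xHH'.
0x35 0x08 0xB7 0x8D 0x33 0x81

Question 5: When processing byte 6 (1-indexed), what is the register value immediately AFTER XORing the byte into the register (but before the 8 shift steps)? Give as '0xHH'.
Answer: 0x5A

Derivation:
Register before byte 6: 0x33
Byte 6: 0x69
0x33 XOR 0x69 = 0x5A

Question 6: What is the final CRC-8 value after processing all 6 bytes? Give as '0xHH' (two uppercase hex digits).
After byte 1 (0x66): reg=0x35
After byte 2 (0xEF): reg=0x08
After byte 3 (0x58): reg=0xB7
After byte 4 (0x5A): reg=0x8D
After byte 5 (0x33): reg=0x33
After byte 6 (0x69): reg=0x81

Answer: 0x81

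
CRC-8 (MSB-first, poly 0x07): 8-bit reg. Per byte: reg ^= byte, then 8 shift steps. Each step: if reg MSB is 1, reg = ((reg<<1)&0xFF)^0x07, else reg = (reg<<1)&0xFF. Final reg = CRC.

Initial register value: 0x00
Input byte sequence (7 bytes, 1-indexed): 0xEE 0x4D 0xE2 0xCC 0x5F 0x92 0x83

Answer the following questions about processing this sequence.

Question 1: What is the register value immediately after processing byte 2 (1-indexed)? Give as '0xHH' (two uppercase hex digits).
After byte 1 (0xEE): reg=0x84
After byte 2 (0x4D): reg=0x71

Answer: 0x71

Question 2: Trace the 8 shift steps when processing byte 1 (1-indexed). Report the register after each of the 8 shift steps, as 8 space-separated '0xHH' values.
Register before byte 1: 0x00
After XOR with byte 0xEE: 0xEE

Answer: 0xDB 0xB1 0x65 0xCA 0x93 0x21 0x42 0x84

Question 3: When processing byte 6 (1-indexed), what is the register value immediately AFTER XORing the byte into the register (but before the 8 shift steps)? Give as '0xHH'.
Register before byte 6: 0x9F
Byte 6: 0x92
0x9F XOR 0x92 = 0x0D

Answer: 0x0D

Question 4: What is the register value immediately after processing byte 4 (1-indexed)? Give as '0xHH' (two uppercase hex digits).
After byte 1 (0xEE): reg=0x84
After byte 2 (0x4D): reg=0x71
After byte 3 (0xE2): reg=0xF0
After byte 4 (0xCC): reg=0xB4

Answer: 0xB4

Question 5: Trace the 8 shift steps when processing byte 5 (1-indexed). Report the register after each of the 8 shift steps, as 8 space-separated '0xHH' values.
Answer: 0xD1 0xA5 0x4D 0x9A 0x33 0x66 0xCC 0x9F

Derivation:
After byte 1 (0xEE): reg=0x84
After byte 2 (0x4D): reg=0x71
After byte 3 (0xE2): reg=0xF0
After byte 4 (0xCC): reg=0xB4
Register before byte 5: 0xB4
After XOR with byte 0x5F: 0xEB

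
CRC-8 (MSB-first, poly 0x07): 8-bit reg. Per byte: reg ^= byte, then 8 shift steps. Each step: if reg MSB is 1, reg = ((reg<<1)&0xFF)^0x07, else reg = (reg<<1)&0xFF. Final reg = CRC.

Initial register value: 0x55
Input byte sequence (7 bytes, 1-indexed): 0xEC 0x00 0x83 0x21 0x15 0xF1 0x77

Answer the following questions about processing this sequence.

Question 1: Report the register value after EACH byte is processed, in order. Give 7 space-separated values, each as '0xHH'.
0x26 0xF2 0x50 0x50 0xDC 0xC3 0x05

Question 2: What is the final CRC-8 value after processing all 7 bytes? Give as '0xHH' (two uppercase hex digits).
After byte 1 (0xEC): reg=0x26
After byte 2 (0x00): reg=0xF2
After byte 3 (0x83): reg=0x50
After byte 4 (0x21): reg=0x50
After byte 5 (0x15): reg=0xDC
After byte 6 (0xF1): reg=0xC3
After byte 7 (0x77): reg=0x05

Answer: 0x05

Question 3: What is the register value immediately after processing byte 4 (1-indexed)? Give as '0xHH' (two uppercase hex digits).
After byte 1 (0xEC): reg=0x26
After byte 2 (0x00): reg=0xF2
After byte 3 (0x83): reg=0x50
After byte 4 (0x21): reg=0x50

Answer: 0x50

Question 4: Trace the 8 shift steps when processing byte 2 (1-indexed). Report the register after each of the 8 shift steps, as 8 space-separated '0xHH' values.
Answer: 0x4C 0x98 0x37 0x6E 0xDC 0xBF 0x79 0xF2

Derivation:
After byte 1 (0xEC): reg=0x26
Register before byte 2: 0x26
After XOR with byte 0x00: 0x26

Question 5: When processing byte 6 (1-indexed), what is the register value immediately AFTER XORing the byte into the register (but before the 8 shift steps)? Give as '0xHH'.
Answer: 0x2D

Derivation:
Register before byte 6: 0xDC
Byte 6: 0xF1
0xDC XOR 0xF1 = 0x2D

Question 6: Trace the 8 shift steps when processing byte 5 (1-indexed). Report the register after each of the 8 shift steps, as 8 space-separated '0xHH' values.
After byte 1 (0xEC): reg=0x26
After byte 2 (0x00): reg=0xF2
After byte 3 (0x83): reg=0x50
After byte 4 (0x21): reg=0x50
Register before byte 5: 0x50
After XOR with byte 0x15: 0x45

Answer: 0x8A 0x13 0x26 0x4C 0x98 0x37 0x6E 0xDC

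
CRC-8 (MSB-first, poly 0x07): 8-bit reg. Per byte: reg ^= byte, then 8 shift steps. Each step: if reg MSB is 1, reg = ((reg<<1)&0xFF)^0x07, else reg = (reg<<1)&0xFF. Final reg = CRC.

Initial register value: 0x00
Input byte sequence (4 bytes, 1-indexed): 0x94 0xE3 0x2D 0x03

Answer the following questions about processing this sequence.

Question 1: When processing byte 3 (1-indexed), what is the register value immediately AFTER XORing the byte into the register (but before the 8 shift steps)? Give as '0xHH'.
Answer: 0x3F

Derivation:
Register before byte 3: 0x12
Byte 3: 0x2D
0x12 XOR 0x2D = 0x3F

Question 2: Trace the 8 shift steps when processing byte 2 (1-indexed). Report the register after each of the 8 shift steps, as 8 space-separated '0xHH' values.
Answer: 0x0C 0x18 0x30 0x60 0xC0 0x87 0x09 0x12

Derivation:
After byte 1 (0x94): reg=0xE5
Register before byte 2: 0xE5
After XOR with byte 0xE3: 0x06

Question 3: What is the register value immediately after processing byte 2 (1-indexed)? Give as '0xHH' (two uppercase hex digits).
After byte 1 (0x94): reg=0xE5
After byte 2 (0xE3): reg=0x12

Answer: 0x12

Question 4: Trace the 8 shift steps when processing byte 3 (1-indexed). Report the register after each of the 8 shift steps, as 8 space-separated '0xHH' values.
Answer: 0x7E 0xFC 0xFF 0xF9 0xF5 0xED 0xDD 0xBD

Derivation:
After byte 1 (0x94): reg=0xE5
After byte 2 (0xE3): reg=0x12
Register before byte 3: 0x12
After XOR with byte 0x2D: 0x3F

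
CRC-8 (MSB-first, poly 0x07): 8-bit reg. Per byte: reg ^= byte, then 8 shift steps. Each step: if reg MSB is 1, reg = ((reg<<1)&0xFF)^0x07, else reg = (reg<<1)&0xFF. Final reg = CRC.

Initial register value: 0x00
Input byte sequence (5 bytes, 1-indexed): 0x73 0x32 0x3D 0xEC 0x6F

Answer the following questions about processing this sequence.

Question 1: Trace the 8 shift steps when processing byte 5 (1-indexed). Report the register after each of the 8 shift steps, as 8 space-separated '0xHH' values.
After byte 1 (0x73): reg=0x5E
After byte 2 (0x32): reg=0x03
After byte 3 (0x3D): reg=0xBA
After byte 4 (0xEC): reg=0xA5
Register before byte 5: 0xA5
After XOR with byte 0x6F: 0xCA

Answer: 0x93 0x21 0x42 0x84 0x0F 0x1E 0x3C 0x78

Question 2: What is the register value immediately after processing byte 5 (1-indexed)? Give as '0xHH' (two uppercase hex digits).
After byte 1 (0x73): reg=0x5E
After byte 2 (0x32): reg=0x03
After byte 3 (0x3D): reg=0xBA
After byte 4 (0xEC): reg=0xA5
After byte 5 (0x6F): reg=0x78

Answer: 0x78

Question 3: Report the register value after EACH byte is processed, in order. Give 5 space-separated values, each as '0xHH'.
0x5E 0x03 0xBA 0xA5 0x78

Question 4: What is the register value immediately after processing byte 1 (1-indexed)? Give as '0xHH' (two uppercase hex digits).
Answer: 0x5E

Derivation:
After byte 1 (0x73): reg=0x5E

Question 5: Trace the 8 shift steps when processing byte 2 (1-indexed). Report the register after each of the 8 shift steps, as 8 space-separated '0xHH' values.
Answer: 0xD8 0xB7 0x69 0xD2 0xA3 0x41 0x82 0x03

Derivation:
After byte 1 (0x73): reg=0x5E
Register before byte 2: 0x5E
After XOR with byte 0x32: 0x6C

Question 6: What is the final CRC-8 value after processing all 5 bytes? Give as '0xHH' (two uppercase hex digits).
After byte 1 (0x73): reg=0x5E
After byte 2 (0x32): reg=0x03
After byte 3 (0x3D): reg=0xBA
After byte 4 (0xEC): reg=0xA5
After byte 5 (0x6F): reg=0x78

Answer: 0x78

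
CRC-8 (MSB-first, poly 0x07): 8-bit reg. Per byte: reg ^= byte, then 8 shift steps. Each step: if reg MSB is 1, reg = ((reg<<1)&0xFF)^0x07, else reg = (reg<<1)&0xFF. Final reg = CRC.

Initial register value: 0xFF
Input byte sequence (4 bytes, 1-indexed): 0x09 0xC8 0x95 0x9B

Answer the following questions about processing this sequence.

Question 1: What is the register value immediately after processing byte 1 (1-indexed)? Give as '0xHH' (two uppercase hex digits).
Answer: 0xCC

Derivation:
After byte 1 (0x09): reg=0xCC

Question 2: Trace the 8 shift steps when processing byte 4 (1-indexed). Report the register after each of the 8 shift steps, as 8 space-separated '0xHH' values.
After byte 1 (0x09): reg=0xCC
After byte 2 (0xC8): reg=0x1C
After byte 3 (0x95): reg=0xB6
Register before byte 4: 0xB6
After XOR with byte 0x9B: 0x2D

Answer: 0x5A 0xB4 0x6F 0xDE 0xBB 0x71 0xE2 0xC3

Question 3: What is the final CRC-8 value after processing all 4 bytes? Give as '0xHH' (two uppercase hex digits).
Answer: 0xC3

Derivation:
After byte 1 (0x09): reg=0xCC
After byte 2 (0xC8): reg=0x1C
After byte 3 (0x95): reg=0xB6
After byte 4 (0x9B): reg=0xC3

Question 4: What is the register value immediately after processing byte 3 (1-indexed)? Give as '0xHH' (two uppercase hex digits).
After byte 1 (0x09): reg=0xCC
After byte 2 (0xC8): reg=0x1C
After byte 3 (0x95): reg=0xB6

Answer: 0xB6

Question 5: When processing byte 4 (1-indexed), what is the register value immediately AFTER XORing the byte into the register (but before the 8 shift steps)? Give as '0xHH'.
Register before byte 4: 0xB6
Byte 4: 0x9B
0xB6 XOR 0x9B = 0x2D

Answer: 0x2D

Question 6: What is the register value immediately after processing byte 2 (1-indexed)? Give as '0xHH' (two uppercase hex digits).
After byte 1 (0x09): reg=0xCC
After byte 2 (0xC8): reg=0x1C

Answer: 0x1C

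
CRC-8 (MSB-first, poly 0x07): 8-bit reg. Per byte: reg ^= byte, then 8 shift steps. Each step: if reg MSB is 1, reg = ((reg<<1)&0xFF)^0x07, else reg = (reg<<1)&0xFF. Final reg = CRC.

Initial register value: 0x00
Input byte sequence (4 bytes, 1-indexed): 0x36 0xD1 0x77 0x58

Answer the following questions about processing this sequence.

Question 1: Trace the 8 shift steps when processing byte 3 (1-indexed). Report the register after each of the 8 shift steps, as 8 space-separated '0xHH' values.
Answer: 0x95 0x2D 0x5A 0xB4 0x6F 0xDE 0xBB 0x71

Derivation:
After byte 1 (0x36): reg=0x82
After byte 2 (0xD1): reg=0xBE
Register before byte 3: 0xBE
After XOR with byte 0x77: 0xC9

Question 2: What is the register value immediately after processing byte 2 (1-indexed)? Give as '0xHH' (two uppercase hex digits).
After byte 1 (0x36): reg=0x82
After byte 2 (0xD1): reg=0xBE

Answer: 0xBE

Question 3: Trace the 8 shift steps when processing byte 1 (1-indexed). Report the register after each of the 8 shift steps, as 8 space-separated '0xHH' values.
Register before byte 1: 0x00
After XOR with byte 0x36: 0x36

Answer: 0x6C 0xD8 0xB7 0x69 0xD2 0xA3 0x41 0x82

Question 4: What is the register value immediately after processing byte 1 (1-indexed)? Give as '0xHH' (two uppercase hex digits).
After byte 1 (0x36): reg=0x82

Answer: 0x82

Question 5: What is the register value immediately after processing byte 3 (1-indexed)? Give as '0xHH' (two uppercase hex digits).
After byte 1 (0x36): reg=0x82
After byte 2 (0xD1): reg=0xBE
After byte 3 (0x77): reg=0x71

Answer: 0x71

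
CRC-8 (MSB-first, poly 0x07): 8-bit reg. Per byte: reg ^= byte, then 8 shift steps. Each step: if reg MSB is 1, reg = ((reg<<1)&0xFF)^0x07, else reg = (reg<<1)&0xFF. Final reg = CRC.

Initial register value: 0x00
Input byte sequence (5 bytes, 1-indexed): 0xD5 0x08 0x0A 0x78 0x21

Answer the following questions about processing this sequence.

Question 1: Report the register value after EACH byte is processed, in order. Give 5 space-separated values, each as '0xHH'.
0x25 0xC3 0x71 0x3F 0x5A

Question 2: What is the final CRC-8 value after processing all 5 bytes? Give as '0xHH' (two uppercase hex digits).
After byte 1 (0xD5): reg=0x25
After byte 2 (0x08): reg=0xC3
After byte 3 (0x0A): reg=0x71
After byte 4 (0x78): reg=0x3F
After byte 5 (0x21): reg=0x5A

Answer: 0x5A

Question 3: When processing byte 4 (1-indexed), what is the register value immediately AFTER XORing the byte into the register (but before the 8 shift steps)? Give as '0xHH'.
Answer: 0x09

Derivation:
Register before byte 4: 0x71
Byte 4: 0x78
0x71 XOR 0x78 = 0x09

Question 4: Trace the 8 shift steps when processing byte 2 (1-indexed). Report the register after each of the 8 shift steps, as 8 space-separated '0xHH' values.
Answer: 0x5A 0xB4 0x6F 0xDE 0xBB 0x71 0xE2 0xC3

Derivation:
After byte 1 (0xD5): reg=0x25
Register before byte 2: 0x25
After XOR with byte 0x08: 0x2D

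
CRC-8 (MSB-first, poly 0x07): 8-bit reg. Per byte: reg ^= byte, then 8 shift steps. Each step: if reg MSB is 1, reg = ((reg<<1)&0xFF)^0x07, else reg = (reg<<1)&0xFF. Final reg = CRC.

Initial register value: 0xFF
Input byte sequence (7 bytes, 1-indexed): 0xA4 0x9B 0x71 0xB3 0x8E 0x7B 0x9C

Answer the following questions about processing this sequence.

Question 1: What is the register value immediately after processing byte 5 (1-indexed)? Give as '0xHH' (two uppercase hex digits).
After byte 1 (0xA4): reg=0x86
After byte 2 (0x9B): reg=0x53
After byte 3 (0x71): reg=0xEE
After byte 4 (0xB3): reg=0x94
After byte 5 (0x8E): reg=0x46

Answer: 0x46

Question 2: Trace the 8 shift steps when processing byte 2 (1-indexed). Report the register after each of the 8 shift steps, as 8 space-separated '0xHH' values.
Answer: 0x3A 0x74 0xE8 0xD7 0xA9 0x55 0xAA 0x53

Derivation:
After byte 1 (0xA4): reg=0x86
Register before byte 2: 0x86
After XOR with byte 0x9B: 0x1D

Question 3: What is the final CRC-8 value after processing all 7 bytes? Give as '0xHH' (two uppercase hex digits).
After byte 1 (0xA4): reg=0x86
After byte 2 (0x9B): reg=0x53
After byte 3 (0x71): reg=0xEE
After byte 4 (0xB3): reg=0x94
After byte 5 (0x8E): reg=0x46
After byte 6 (0x7B): reg=0xB3
After byte 7 (0x9C): reg=0xCD

Answer: 0xCD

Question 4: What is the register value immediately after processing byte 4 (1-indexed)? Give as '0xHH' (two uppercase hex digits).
After byte 1 (0xA4): reg=0x86
After byte 2 (0x9B): reg=0x53
After byte 3 (0x71): reg=0xEE
After byte 4 (0xB3): reg=0x94

Answer: 0x94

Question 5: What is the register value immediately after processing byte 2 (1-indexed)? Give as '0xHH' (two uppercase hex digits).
Answer: 0x53

Derivation:
After byte 1 (0xA4): reg=0x86
After byte 2 (0x9B): reg=0x53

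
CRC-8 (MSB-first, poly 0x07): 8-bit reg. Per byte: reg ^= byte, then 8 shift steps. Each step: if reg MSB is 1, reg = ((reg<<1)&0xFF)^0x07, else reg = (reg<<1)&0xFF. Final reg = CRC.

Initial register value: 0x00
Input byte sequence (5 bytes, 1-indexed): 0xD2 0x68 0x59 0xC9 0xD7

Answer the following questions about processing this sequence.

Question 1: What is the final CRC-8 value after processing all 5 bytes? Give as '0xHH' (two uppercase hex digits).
Answer: 0x29

Derivation:
After byte 1 (0xD2): reg=0x30
After byte 2 (0x68): reg=0x8F
After byte 3 (0x59): reg=0x2C
After byte 4 (0xC9): reg=0xB5
After byte 5 (0xD7): reg=0x29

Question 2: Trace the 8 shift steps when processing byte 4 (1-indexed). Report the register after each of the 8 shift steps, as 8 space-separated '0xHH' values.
Answer: 0xCD 0x9D 0x3D 0x7A 0xF4 0xEF 0xD9 0xB5

Derivation:
After byte 1 (0xD2): reg=0x30
After byte 2 (0x68): reg=0x8F
After byte 3 (0x59): reg=0x2C
Register before byte 4: 0x2C
After XOR with byte 0xC9: 0xE5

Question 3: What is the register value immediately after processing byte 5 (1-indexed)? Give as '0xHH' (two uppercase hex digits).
After byte 1 (0xD2): reg=0x30
After byte 2 (0x68): reg=0x8F
After byte 3 (0x59): reg=0x2C
After byte 4 (0xC9): reg=0xB5
After byte 5 (0xD7): reg=0x29

Answer: 0x29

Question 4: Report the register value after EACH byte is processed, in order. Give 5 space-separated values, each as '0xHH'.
0x30 0x8F 0x2C 0xB5 0x29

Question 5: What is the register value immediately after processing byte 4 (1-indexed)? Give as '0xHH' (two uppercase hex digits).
Answer: 0xB5

Derivation:
After byte 1 (0xD2): reg=0x30
After byte 2 (0x68): reg=0x8F
After byte 3 (0x59): reg=0x2C
After byte 4 (0xC9): reg=0xB5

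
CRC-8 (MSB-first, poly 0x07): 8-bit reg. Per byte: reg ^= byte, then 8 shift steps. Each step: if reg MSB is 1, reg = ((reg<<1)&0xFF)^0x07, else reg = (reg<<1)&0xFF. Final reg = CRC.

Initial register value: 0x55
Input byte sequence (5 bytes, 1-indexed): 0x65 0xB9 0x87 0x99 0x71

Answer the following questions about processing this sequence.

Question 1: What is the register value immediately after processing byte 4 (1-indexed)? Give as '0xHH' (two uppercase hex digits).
Answer: 0x62

Derivation:
After byte 1 (0x65): reg=0x90
After byte 2 (0xB9): reg=0xDF
After byte 3 (0x87): reg=0x8F
After byte 4 (0x99): reg=0x62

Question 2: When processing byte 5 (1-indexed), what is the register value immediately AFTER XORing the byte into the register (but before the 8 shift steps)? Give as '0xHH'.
Answer: 0x13

Derivation:
Register before byte 5: 0x62
Byte 5: 0x71
0x62 XOR 0x71 = 0x13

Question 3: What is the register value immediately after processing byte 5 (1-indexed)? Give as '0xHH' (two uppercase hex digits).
After byte 1 (0x65): reg=0x90
After byte 2 (0xB9): reg=0xDF
After byte 3 (0x87): reg=0x8F
After byte 4 (0x99): reg=0x62
After byte 5 (0x71): reg=0x79

Answer: 0x79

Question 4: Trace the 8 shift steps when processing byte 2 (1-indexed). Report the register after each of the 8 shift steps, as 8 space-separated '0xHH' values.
Answer: 0x52 0xA4 0x4F 0x9E 0x3B 0x76 0xEC 0xDF

Derivation:
After byte 1 (0x65): reg=0x90
Register before byte 2: 0x90
After XOR with byte 0xB9: 0x29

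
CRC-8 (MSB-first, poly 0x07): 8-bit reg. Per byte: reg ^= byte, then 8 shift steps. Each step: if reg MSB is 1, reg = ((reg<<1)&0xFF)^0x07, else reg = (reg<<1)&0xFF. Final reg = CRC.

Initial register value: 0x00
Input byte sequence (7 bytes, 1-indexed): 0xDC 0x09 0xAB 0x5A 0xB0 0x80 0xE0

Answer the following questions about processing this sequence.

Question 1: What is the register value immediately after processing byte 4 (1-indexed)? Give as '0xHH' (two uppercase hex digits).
After byte 1 (0xDC): reg=0x1A
After byte 2 (0x09): reg=0x79
After byte 3 (0xAB): reg=0x30
After byte 4 (0x5A): reg=0x11

Answer: 0x11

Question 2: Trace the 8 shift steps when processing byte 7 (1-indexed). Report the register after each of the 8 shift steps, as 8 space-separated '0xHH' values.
Answer: 0xC8 0x97 0x29 0x52 0xA4 0x4F 0x9E 0x3B

Derivation:
After byte 1 (0xDC): reg=0x1A
After byte 2 (0x09): reg=0x79
After byte 3 (0xAB): reg=0x30
After byte 4 (0x5A): reg=0x11
After byte 5 (0xB0): reg=0x6E
After byte 6 (0x80): reg=0x84
Register before byte 7: 0x84
After XOR with byte 0xE0: 0x64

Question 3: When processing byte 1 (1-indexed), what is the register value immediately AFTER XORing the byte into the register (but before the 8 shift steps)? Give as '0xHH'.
Answer: 0xDC

Derivation:
Register before byte 1: 0x00
Byte 1: 0xDC
0x00 XOR 0xDC = 0xDC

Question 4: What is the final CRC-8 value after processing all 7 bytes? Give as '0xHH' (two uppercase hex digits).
Answer: 0x3B

Derivation:
After byte 1 (0xDC): reg=0x1A
After byte 2 (0x09): reg=0x79
After byte 3 (0xAB): reg=0x30
After byte 4 (0x5A): reg=0x11
After byte 5 (0xB0): reg=0x6E
After byte 6 (0x80): reg=0x84
After byte 7 (0xE0): reg=0x3B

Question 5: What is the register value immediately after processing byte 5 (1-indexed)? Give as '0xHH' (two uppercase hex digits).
Answer: 0x6E

Derivation:
After byte 1 (0xDC): reg=0x1A
After byte 2 (0x09): reg=0x79
After byte 3 (0xAB): reg=0x30
After byte 4 (0x5A): reg=0x11
After byte 5 (0xB0): reg=0x6E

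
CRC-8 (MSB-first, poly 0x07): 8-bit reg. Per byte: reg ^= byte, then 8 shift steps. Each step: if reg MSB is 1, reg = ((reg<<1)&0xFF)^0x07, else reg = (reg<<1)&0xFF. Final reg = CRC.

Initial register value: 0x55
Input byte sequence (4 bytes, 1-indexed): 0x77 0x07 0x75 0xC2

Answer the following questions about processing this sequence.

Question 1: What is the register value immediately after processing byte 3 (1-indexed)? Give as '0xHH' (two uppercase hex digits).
Answer: 0xB2

Derivation:
After byte 1 (0x77): reg=0xEE
After byte 2 (0x07): reg=0x91
After byte 3 (0x75): reg=0xB2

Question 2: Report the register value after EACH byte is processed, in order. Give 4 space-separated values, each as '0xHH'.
0xEE 0x91 0xB2 0x57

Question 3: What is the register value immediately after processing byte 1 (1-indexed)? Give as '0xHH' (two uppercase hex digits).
After byte 1 (0x77): reg=0xEE

Answer: 0xEE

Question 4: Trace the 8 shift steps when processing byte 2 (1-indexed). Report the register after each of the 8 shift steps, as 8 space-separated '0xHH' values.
Answer: 0xD5 0xAD 0x5D 0xBA 0x73 0xE6 0xCB 0x91

Derivation:
After byte 1 (0x77): reg=0xEE
Register before byte 2: 0xEE
After XOR with byte 0x07: 0xE9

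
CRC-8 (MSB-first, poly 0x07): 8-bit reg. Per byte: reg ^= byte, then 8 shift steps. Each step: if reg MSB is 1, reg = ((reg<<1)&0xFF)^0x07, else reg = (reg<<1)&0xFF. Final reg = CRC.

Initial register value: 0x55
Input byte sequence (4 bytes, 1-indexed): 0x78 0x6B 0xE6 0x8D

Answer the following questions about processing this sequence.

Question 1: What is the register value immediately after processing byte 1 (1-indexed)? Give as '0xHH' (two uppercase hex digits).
Answer: 0xC3

Derivation:
After byte 1 (0x78): reg=0xC3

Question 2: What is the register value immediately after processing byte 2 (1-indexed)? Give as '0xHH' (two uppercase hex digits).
After byte 1 (0x78): reg=0xC3
After byte 2 (0x6B): reg=0x51

Answer: 0x51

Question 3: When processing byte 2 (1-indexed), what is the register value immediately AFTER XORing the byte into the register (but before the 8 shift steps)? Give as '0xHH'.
Register before byte 2: 0xC3
Byte 2: 0x6B
0xC3 XOR 0x6B = 0xA8

Answer: 0xA8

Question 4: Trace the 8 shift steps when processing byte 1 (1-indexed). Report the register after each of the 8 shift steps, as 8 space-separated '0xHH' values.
Register before byte 1: 0x55
After XOR with byte 0x78: 0x2D

Answer: 0x5A 0xB4 0x6F 0xDE 0xBB 0x71 0xE2 0xC3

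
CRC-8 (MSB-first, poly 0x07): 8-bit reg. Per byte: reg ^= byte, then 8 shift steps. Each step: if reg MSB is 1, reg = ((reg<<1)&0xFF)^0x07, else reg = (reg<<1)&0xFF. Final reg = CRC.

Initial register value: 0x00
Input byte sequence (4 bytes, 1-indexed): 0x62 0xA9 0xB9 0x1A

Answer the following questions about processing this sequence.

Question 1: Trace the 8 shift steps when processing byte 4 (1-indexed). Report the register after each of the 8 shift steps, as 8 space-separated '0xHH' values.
After byte 1 (0x62): reg=0x29
After byte 2 (0xA9): reg=0x89
After byte 3 (0xB9): reg=0x90
Register before byte 4: 0x90
After XOR with byte 0x1A: 0x8A

Answer: 0x13 0x26 0x4C 0x98 0x37 0x6E 0xDC 0xBF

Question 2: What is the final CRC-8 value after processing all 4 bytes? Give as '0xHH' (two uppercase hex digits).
Answer: 0xBF

Derivation:
After byte 1 (0x62): reg=0x29
After byte 2 (0xA9): reg=0x89
After byte 3 (0xB9): reg=0x90
After byte 4 (0x1A): reg=0xBF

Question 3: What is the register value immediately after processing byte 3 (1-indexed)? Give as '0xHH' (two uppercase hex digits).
After byte 1 (0x62): reg=0x29
After byte 2 (0xA9): reg=0x89
After byte 3 (0xB9): reg=0x90

Answer: 0x90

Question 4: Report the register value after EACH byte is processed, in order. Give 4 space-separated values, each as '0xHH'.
0x29 0x89 0x90 0xBF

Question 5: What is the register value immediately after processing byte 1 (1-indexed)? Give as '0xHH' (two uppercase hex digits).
Answer: 0x29

Derivation:
After byte 1 (0x62): reg=0x29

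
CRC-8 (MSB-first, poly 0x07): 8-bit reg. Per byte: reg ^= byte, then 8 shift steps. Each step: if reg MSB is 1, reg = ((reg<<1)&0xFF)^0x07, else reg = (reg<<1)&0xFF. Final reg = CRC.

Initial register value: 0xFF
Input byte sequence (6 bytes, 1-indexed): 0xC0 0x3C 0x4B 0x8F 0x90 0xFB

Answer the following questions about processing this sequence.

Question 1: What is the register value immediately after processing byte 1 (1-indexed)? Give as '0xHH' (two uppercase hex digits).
After byte 1 (0xC0): reg=0xBD

Answer: 0xBD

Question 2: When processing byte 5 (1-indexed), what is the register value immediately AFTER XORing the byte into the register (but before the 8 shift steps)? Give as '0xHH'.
Answer: 0x98

Derivation:
Register before byte 5: 0x08
Byte 5: 0x90
0x08 XOR 0x90 = 0x98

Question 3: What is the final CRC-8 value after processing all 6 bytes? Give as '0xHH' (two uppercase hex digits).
Answer: 0xA6

Derivation:
After byte 1 (0xC0): reg=0xBD
After byte 2 (0x3C): reg=0x8E
After byte 3 (0x4B): reg=0x55
After byte 4 (0x8F): reg=0x08
After byte 5 (0x90): reg=0xC1
After byte 6 (0xFB): reg=0xA6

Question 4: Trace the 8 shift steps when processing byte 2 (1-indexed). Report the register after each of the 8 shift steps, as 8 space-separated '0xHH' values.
Answer: 0x05 0x0A 0x14 0x28 0x50 0xA0 0x47 0x8E

Derivation:
After byte 1 (0xC0): reg=0xBD
Register before byte 2: 0xBD
After XOR with byte 0x3C: 0x81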